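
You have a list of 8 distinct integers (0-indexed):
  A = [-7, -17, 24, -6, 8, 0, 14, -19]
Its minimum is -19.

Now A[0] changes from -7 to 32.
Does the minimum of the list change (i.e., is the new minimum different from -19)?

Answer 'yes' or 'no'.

Answer: no

Derivation:
Old min = -19
Change: A[0] -7 -> 32
Changed element was NOT the min; min changes only if 32 < -19.
New min = -19; changed? no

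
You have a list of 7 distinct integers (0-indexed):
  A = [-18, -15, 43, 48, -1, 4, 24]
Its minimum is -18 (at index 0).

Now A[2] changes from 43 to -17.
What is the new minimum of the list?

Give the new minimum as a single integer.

Answer: -18

Derivation:
Old min = -18 (at index 0)
Change: A[2] 43 -> -17
Changed element was NOT the old min.
  New min = min(old_min, new_val) = min(-18, -17) = -18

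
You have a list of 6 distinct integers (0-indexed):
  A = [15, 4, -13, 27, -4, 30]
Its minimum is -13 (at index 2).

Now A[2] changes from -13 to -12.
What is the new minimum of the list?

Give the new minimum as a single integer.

Old min = -13 (at index 2)
Change: A[2] -13 -> -12
Changed element WAS the min. Need to check: is -12 still <= all others?
  Min of remaining elements: -4
  New min = min(-12, -4) = -12

Answer: -12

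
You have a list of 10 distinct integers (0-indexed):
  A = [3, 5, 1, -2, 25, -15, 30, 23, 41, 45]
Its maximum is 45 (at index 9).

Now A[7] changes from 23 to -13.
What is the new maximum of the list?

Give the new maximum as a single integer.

Answer: 45

Derivation:
Old max = 45 (at index 9)
Change: A[7] 23 -> -13
Changed element was NOT the old max.
  New max = max(old_max, new_val) = max(45, -13) = 45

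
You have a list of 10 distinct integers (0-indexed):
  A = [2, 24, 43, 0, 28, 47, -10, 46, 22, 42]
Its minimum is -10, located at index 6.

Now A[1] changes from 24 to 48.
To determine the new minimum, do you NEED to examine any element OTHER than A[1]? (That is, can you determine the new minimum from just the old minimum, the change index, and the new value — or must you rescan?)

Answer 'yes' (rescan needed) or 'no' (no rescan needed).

Old min = -10 at index 6
Change at index 1: 24 -> 48
Index 1 was NOT the min. New min = min(-10, 48). No rescan of other elements needed.
Needs rescan: no

Answer: no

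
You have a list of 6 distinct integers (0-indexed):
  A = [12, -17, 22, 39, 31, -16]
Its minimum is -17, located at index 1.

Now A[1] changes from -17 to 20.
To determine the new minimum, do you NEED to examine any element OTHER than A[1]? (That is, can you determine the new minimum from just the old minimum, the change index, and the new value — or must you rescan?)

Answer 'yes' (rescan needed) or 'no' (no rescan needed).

Answer: yes

Derivation:
Old min = -17 at index 1
Change at index 1: -17 -> 20
Index 1 WAS the min and new value 20 > old min -17. Must rescan other elements to find the new min.
Needs rescan: yes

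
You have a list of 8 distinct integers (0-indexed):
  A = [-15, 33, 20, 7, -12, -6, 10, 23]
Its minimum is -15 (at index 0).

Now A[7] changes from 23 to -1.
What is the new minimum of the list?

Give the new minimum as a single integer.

Old min = -15 (at index 0)
Change: A[7] 23 -> -1
Changed element was NOT the old min.
  New min = min(old_min, new_val) = min(-15, -1) = -15

Answer: -15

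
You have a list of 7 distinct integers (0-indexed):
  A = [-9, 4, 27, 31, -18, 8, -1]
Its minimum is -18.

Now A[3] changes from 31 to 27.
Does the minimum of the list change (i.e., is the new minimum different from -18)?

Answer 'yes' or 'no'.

Answer: no

Derivation:
Old min = -18
Change: A[3] 31 -> 27
Changed element was NOT the min; min changes only if 27 < -18.
New min = -18; changed? no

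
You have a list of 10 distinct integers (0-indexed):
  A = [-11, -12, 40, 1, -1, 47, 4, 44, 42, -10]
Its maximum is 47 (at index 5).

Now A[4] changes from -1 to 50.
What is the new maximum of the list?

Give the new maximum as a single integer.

Old max = 47 (at index 5)
Change: A[4] -1 -> 50
Changed element was NOT the old max.
  New max = max(old_max, new_val) = max(47, 50) = 50

Answer: 50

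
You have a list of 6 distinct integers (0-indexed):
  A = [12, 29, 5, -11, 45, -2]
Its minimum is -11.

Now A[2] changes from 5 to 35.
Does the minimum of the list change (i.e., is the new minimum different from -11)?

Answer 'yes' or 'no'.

Answer: no

Derivation:
Old min = -11
Change: A[2] 5 -> 35
Changed element was NOT the min; min changes only if 35 < -11.
New min = -11; changed? no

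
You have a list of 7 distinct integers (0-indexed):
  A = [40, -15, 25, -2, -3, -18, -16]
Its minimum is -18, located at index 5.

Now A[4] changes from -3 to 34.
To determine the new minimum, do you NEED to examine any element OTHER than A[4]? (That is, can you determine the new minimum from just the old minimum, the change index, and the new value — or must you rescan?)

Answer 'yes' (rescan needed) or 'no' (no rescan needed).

Old min = -18 at index 5
Change at index 4: -3 -> 34
Index 4 was NOT the min. New min = min(-18, 34). No rescan of other elements needed.
Needs rescan: no

Answer: no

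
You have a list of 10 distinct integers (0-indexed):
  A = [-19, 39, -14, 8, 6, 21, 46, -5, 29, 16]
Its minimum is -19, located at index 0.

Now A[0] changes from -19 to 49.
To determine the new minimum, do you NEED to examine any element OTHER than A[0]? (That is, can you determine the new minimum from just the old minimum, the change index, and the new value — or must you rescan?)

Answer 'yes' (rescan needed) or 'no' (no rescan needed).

Answer: yes

Derivation:
Old min = -19 at index 0
Change at index 0: -19 -> 49
Index 0 WAS the min and new value 49 > old min -19. Must rescan other elements to find the new min.
Needs rescan: yes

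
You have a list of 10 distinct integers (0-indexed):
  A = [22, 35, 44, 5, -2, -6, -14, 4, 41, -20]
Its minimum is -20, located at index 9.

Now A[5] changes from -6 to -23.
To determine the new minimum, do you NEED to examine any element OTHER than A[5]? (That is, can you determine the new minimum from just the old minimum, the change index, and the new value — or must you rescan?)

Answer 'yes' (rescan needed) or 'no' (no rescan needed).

Old min = -20 at index 9
Change at index 5: -6 -> -23
Index 5 was NOT the min. New min = min(-20, -23). No rescan of other elements needed.
Needs rescan: no

Answer: no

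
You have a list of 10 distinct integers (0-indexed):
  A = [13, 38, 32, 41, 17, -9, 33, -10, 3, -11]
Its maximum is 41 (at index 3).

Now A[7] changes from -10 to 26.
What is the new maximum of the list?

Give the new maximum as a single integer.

Old max = 41 (at index 3)
Change: A[7] -10 -> 26
Changed element was NOT the old max.
  New max = max(old_max, new_val) = max(41, 26) = 41

Answer: 41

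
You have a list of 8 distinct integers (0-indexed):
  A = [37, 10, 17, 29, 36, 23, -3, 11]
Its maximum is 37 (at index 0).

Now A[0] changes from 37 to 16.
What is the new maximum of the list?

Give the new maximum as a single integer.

Old max = 37 (at index 0)
Change: A[0] 37 -> 16
Changed element WAS the max -> may need rescan.
  Max of remaining elements: 36
  New max = max(16, 36) = 36

Answer: 36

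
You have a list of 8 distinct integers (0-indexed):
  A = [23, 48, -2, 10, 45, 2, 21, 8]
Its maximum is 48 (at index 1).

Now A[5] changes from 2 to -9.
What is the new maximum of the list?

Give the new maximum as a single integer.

Old max = 48 (at index 1)
Change: A[5] 2 -> -9
Changed element was NOT the old max.
  New max = max(old_max, new_val) = max(48, -9) = 48

Answer: 48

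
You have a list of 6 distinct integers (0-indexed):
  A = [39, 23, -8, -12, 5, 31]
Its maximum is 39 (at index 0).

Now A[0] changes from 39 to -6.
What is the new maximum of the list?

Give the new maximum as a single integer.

Old max = 39 (at index 0)
Change: A[0] 39 -> -6
Changed element WAS the max -> may need rescan.
  Max of remaining elements: 31
  New max = max(-6, 31) = 31

Answer: 31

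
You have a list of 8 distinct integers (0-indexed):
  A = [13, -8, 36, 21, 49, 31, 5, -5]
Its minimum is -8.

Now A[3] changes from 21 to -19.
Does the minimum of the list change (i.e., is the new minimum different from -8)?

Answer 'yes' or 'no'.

Answer: yes

Derivation:
Old min = -8
Change: A[3] 21 -> -19
Changed element was NOT the min; min changes only if -19 < -8.
New min = -19; changed? yes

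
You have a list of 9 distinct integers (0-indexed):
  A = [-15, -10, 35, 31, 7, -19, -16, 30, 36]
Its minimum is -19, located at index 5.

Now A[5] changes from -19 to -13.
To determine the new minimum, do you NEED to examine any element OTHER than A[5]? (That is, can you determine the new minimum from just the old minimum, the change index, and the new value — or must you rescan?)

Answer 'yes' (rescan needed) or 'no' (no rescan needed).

Answer: yes

Derivation:
Old min = -19 at index 5
Change at index 5: -19 -> -13
Index 5 WAS the min and new value -13 > old min -19. Must rescan other elements to find the new min.
Needs rescan: yes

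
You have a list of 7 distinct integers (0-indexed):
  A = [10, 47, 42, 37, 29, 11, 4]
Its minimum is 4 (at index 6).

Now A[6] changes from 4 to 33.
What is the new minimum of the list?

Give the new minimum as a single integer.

Answer: 10

Derivation:
Old min = 4 (at index 6)
Change: A[6] 4 -> 33
Changed element WAS the min. Need to check: is 33 still <= all others?
  Min of remaining elements: 10
  New min = min(33, 10) = 10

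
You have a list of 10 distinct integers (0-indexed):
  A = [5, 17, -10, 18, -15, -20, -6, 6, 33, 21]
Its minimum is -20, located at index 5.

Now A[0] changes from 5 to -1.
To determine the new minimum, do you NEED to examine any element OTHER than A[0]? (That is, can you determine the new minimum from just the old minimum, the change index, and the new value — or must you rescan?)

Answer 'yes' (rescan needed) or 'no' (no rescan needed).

Old min = -20 at index 5
Change at index 0: 5 -> -1
Index 0 was NOT the min. New min = min(-20, -1). No rescan of other elements needed.
Needs rescan: no

Answer: no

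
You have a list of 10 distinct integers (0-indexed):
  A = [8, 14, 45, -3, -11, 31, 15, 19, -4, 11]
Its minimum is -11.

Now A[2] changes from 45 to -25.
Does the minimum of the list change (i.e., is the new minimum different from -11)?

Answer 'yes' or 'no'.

Answer: yes

Derivation:
Old min = -11
Change: A[2] 45 -> -25
Changed element was NOT the min; min changes only if -25 < -11.
New min = -25; changed? yes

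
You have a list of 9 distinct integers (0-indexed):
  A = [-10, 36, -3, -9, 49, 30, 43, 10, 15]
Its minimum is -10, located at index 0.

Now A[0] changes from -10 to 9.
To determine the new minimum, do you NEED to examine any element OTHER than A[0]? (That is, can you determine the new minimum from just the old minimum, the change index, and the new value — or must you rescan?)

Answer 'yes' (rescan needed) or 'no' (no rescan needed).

Answer: yes

Derivation:
Old min = -10 at index 0
Change at index 0: -10 -> 9
Index 0 WAS the min and new value 9 > old min -10. Must rescan other elements to find the new min.
Needs rescan: yes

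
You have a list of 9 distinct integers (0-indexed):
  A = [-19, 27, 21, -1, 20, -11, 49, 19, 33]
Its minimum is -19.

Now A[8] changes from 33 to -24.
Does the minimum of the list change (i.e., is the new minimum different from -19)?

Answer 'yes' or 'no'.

Old min = -19
Change: A[8] 33 -> -24
Changed element was NOT the min; min changes only if -24 < -19.
New min = -24; changed? yes

Answer: yes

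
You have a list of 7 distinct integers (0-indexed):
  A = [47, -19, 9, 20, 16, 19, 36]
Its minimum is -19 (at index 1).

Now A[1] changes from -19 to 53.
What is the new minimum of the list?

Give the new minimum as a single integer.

Old min = -19 (at index 1)
Change: A[1] -19 -> 53
Changed element WAS the min. Need to check: is 53 still <= all others?
  Min of remaining elements: 9
  New min = min(53, 9) = 9

Answer: 9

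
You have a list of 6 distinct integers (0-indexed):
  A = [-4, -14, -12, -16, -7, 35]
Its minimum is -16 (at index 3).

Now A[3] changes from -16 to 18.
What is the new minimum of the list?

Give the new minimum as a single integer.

Answer: -14

Derivation:
Old min = -16 (at index 3)
Change: A[3] -16 -> 18
Changed element WAS the min. Need to check: is 18 still <= all others?
  Min of remaining elements: -14
  New min = min(18, -14) = -14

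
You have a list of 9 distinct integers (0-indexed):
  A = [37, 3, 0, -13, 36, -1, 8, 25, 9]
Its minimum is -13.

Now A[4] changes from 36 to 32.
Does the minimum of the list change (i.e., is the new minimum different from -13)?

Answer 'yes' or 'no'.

Answer: no

Derivation:
Old min = -13
Change: A[4] 36 -> 32
Changed element was NOT the min; min changes only if 32 < -13.
New min = -13; changed? no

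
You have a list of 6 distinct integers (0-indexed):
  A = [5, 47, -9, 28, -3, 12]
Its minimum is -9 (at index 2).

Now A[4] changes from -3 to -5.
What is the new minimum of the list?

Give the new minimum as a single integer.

Old min = -9 (at index 2)
Change: A[4] -3 -> -5
Changed element was NOT the old min.
  New min = min(old_min, new_val) = min(-9, -5) = -9

Answer: -9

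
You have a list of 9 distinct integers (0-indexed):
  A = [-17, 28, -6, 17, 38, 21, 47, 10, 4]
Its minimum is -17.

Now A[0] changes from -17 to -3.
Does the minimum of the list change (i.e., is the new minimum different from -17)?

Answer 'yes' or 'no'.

Old min = -17
Change: A[0] -17 -> -3
Changed element was the min; new min must be rechecked.
New min = -6; changed? yes

Answer: yes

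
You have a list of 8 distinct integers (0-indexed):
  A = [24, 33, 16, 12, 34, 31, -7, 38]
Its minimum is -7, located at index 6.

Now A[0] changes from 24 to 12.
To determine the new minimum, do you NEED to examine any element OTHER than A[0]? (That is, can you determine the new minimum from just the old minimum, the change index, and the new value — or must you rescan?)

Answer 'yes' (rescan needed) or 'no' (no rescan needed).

Old min = -7 at index 6
Change at index 0: 24 -> 12
Index 0 was NOT the min. New min = min(-7, 12). No rescan of other elements needed.
Needs rescan: no

Answer: no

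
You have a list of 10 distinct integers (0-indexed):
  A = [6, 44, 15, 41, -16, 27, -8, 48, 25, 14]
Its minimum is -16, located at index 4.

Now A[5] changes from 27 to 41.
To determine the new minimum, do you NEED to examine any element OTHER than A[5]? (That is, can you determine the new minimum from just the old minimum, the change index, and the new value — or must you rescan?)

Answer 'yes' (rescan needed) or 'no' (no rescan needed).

Answer: no

Derivation:
Old min = -16 at index 4
Change at index 5: 27 -> 41
Index 5 was NOT the min. New min = min(-16, 41). No rescan of other elements needed.
Needs rescan: no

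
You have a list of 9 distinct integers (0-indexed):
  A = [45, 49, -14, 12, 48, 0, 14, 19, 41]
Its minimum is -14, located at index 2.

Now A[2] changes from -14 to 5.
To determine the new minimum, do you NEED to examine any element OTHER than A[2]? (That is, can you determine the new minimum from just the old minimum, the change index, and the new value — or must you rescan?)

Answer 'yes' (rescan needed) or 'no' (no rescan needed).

Old min = -14 at index 2
Change at index 2: -14 -> 5
Index 2 WAS the min and new value 5 > old min -14. Must rescan other elements to find the new min.
Needs rescan: yes

Answer: yes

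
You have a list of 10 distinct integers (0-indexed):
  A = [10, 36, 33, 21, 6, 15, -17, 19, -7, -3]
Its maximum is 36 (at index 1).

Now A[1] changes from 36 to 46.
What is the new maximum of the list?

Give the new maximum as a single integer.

Old max = 36 (at index 1)
Change: A[1] 36 -> 46
Changed element WAS the max -> may need rescan.
  Max of remaining elements: 33
  New max = max(46, 33) = 46

Answer: 46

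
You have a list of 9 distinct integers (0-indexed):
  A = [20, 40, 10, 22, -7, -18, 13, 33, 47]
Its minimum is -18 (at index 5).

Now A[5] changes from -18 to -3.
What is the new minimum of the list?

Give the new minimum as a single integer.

Old min = -18 (at index 5)
Change: A[5] -18 -> -3
Changed element WAS the min. Need to check: is -3 still <= all others?
  Min of remaining elements: -7
  New min = min(-3, -7) = -7

Answer: -7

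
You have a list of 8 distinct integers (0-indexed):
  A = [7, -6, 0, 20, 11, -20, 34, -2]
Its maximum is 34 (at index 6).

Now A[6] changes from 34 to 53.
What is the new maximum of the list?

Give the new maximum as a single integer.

Old max = 34 (at index 6)
Change: A[6] 34 -> 53
Changed element WAS the max -> may need rescan.
  Max of remaining elements: 20
  New max = max(53, 20) = 53

Answer: 53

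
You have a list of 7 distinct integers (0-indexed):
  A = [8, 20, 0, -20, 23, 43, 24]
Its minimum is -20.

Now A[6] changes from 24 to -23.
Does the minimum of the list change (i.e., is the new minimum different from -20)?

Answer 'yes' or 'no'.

Old min = -20
Change: A[6] 24 -> -23
Changed element was NOT the min; min changes only if -23 < -20.
New min = -23; changed? yes

Answer: yes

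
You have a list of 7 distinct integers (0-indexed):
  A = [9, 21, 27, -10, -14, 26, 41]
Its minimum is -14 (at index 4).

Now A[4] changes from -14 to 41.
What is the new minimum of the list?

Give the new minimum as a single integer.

Answer: -10

Derivation:
Old min = -14 (at index 4)
Change: A[4] -14 -> 41
Changed element WAS the min. Need to check: is 41 still <= all others?
  Min of remaining elements: -10
  New min = min(41, -10) = -10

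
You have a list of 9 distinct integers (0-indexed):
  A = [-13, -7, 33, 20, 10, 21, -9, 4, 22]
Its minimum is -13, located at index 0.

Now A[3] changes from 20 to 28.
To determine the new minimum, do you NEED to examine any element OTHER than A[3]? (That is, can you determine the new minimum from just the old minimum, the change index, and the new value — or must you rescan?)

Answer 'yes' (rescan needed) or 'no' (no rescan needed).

Answer: no

Derivation:
Old min = -13 at index 0
Change at index 3: 20 -> 28
Index 3 was NOT the min. New min = min(-13, 28). No rescan of other elements needed.
Needs rescan: no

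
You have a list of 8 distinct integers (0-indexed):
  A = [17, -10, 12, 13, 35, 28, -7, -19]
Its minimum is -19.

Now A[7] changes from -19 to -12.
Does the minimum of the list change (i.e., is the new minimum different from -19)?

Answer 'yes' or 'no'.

Old min = -19
Change: A[7] -19 -> -12
Changed element was the min; new min must be rechecked.
New min = -12; changed? yes

Answer: yes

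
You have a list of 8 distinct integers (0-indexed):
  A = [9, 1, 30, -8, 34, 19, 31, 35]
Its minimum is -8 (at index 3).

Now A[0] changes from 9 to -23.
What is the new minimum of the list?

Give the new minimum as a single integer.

Answer: -23

Derivation:
Old min = -8 (at index 3)
Change: A[0] 9 -> -23
Changed element was NOT the old min.
  New min = min(old_min, new_val) = min(-8, -23) = -23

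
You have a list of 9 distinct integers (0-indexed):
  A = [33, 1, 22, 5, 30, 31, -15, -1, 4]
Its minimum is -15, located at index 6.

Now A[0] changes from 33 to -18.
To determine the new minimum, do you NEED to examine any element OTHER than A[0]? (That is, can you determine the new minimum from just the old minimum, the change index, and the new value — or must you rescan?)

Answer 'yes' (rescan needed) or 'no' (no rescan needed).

Old min = -15 at index 6
Change at index 0: 33 -> -18
Index 0 was NOT the min. New min = min(-15, -18). No rescan of other elements needed.
Needs rescan: no

Answer: no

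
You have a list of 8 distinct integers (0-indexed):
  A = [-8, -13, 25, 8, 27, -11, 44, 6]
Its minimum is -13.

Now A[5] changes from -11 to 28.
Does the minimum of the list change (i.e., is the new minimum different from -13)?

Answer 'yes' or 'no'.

Old min = -13
Change: A[5] -11 -> 28
Changed element was NOT the min; min changes only if 28 < -13.
New min = -13; changed? no

Answer: no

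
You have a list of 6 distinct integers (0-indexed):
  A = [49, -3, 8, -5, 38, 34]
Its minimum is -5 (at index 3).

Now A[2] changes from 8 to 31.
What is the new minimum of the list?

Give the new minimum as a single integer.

Answer: -5

Derivation:
Old min = -5 (at index 3)
Change: A[2] 8 -> 31
Changed element was NOT the old min.
  New min = min(old_min, new_val) = min(-5, 31) = -5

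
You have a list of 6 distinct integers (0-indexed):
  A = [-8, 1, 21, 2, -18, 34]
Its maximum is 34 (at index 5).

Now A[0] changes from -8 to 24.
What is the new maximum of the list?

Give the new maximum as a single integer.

Old max = 34 (at index 5)
Change: A[0] -8 -> 24
Changed element was NOT the old max.
  New max = max(old_max, new_val) = max(34, 24) = 34

Answer: 34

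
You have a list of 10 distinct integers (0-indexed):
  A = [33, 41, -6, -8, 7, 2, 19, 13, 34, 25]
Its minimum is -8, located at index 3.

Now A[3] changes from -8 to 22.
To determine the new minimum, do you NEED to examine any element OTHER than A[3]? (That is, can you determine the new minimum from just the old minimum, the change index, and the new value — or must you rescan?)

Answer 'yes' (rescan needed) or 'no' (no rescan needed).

Answer: yes

Derivation:
Old min = -8 at index 3
Change at index 3: -8 -> 22
Index 3 WAS the min and new value 22 > old min -8. Must rescan other elements to find the new min.
Needs rescan: yes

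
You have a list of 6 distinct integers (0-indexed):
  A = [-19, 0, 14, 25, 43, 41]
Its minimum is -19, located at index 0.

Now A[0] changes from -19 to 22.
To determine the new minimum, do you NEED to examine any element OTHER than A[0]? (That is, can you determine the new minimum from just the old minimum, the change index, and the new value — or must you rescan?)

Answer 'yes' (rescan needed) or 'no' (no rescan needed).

Answer: yes

Derivation:
Old min = -19 at index 0
Change at index 0: -19 -> 22
Index 0 WAS the min and new value 22 > old min -19. Must rescan other elements to find the new min.
Needs rescan: yes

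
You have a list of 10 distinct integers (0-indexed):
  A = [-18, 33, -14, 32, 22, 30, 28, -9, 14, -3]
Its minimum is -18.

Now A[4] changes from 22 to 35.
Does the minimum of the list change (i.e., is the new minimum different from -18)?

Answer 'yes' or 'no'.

Old min = -18
Change: A[4] 22 -> 35
Changed element was NOT the min; min changes only if 35 < -18.
New min = -18; changed? no

Answer: no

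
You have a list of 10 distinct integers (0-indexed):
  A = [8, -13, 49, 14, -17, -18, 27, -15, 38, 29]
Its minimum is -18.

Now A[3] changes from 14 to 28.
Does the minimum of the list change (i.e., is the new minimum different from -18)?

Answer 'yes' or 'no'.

Old min = -18
Change: A[3] 14 -> 28
Changed element was NOT the min; min changes only if 28 < -18.
New min = -18; changed? no

Answer: no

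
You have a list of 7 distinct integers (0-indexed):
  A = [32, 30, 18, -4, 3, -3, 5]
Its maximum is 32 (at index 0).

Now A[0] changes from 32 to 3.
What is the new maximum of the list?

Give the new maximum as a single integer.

Old max = 32 (at index 0)
Change: A[0] 32 -> 3
Changed element WAS the max -> may need rescan.
  Max of remaining elements: 30
  New max = max(3, 30) = 30

Answer: 30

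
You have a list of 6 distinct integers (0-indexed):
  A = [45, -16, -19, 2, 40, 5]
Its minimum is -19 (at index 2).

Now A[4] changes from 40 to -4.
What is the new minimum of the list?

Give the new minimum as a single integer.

Old min = -19 (at index 2)
Change: A[4] 40 -> -4
Changed element was NOT the old min.
  New min = min(old_min, new_val) = min(-19, -4) = -19

Answer: -19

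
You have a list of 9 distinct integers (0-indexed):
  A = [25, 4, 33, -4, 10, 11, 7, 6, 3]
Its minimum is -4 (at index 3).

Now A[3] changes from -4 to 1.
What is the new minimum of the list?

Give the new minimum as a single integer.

Old min = -4 (at index 3)
Change: A[3] -4 -> 1
Changed element WAS the min. Need to check: is 1 still <= all others?
  Min of remaining elements: 3
  New min = min(1, 3) = 1

Answer: 1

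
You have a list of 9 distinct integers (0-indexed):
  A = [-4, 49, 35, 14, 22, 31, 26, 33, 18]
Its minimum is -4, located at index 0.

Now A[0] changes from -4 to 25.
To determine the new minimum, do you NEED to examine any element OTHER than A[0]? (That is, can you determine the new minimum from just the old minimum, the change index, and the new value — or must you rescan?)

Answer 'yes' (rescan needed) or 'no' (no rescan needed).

Answer: yes

Derivation:
Old min = -4 at index 0
Change at index 0: -4 -> 25
Index 0 WAS the min and new value 25 > old min -4. Must rescan other elements to find the new min.
Needs rescan: yes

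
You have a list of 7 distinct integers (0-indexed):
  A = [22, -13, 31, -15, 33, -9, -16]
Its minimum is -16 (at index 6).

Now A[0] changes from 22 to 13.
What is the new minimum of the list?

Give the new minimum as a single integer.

Answer: -16

Derivation:
Old min = -16 (at index 6)
Change: A[0] 22 -> 13
Changed element was NOT the old min.
  New min = min(old_min, new_val) = min(-16, 13) = -16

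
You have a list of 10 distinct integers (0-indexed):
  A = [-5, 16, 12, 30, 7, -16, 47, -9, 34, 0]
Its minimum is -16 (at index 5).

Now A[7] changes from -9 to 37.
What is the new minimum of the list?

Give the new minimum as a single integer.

Old min = -16 (at index 5)
Change: A[7] -9 -> 37
Changed element was NOT the old min.
  New min = min(old_min, new_val) = min(-16, 37) = -16

Answer: -16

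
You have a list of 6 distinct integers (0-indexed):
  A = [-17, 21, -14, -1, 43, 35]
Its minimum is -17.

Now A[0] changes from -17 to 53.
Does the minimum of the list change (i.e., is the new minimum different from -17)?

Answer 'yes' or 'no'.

Old min = -17
Change: A[0] -17 -> 53
Changed element was the min; new min must be rechecked.
New min = -14; changed? yes

Answer: yes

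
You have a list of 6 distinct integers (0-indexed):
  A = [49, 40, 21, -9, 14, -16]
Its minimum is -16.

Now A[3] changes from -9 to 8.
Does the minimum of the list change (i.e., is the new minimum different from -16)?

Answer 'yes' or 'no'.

Old min = -16
Change: A[3] -9 -> 8
Changed element was NOT the min; min changes only if 8 < -16.
New min = -16; changed? no

Answer: no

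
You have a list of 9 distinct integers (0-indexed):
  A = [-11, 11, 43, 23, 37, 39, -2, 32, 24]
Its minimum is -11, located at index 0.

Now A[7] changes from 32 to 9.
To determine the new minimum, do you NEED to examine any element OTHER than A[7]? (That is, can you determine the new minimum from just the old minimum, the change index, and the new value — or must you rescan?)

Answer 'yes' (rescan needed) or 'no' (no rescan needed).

Old min = -11 at index 0
Change at index 7: 32 -> 9
Index 7 was NOT the min. New min = min(-11, 9). No rescan of other elements needed.
Needs rescan: no

Answer: no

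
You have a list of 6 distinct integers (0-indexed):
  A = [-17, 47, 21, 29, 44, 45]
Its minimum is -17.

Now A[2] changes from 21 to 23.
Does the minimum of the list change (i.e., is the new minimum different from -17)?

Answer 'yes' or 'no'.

Answer: no

Derivation:
Old min = -17
Change: A[2] 21 -> 23
Changed element was NOT the min; min changes only if 23 < -17.
New min = -17; changed? no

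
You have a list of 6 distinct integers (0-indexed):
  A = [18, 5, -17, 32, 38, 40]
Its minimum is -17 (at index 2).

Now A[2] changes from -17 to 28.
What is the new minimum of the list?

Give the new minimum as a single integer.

Answer: 5

Derivation:
Old min = -17 (at index 2)
Change: A[2] -17 -> 28
Changed element WAS the min. Need to check: is 28 still <= all others?
  Min of remaining elements: 5
  New min = min(28, 5) = 5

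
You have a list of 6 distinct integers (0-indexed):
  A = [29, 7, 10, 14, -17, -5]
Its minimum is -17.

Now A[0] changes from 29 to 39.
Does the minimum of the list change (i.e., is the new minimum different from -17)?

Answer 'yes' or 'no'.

Answer: no

Derivation:
Old min = -17
Change: A[0] 29 -> 39
Changed element was NOT the min; min changes only if 39 < -17.
New min = -17; changed? no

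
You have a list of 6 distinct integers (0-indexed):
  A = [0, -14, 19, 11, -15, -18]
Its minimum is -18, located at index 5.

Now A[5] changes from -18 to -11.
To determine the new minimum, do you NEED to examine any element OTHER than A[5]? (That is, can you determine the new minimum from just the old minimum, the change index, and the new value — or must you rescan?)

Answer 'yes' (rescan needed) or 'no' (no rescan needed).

Answer: yes

Derivation:
Old min = -18 at index 5
Change at index 5: -18 -> -11
Index 5 WAS the min and new value -11 > old min -18. Must rescan other elements to find the new min.
Needs rescan: yes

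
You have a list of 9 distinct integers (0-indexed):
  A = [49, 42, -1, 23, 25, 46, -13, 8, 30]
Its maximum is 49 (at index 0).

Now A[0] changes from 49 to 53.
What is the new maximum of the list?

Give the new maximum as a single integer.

Old max = 49 (at index 0)
Change: A[0] 49 -> 53
Changed element WAS the max -> may need rescan.
  Max of remaining elements: 46
  New max = max(53, 46) = 53

Answer: 53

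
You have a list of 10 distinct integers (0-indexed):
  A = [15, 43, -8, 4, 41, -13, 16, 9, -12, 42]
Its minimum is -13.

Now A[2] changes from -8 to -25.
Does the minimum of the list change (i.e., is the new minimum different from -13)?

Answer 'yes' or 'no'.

Answer: yes

Derivation:
Old min = -13
Change: A[2] -8 -> -25
Changed element was NOT the min; min changes only if -25 < -13.
New min = -25; changed? yes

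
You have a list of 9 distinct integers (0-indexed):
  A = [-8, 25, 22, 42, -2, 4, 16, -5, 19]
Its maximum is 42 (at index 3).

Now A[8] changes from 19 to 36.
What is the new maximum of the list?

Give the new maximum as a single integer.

Answer: 42

Derivation:
Old max = 42 (at index 3)
Change: A[8] 19 -> 36
Changed element was NOT the old max.
  New max = max(old_max, new_val) = max(42, 36) = 42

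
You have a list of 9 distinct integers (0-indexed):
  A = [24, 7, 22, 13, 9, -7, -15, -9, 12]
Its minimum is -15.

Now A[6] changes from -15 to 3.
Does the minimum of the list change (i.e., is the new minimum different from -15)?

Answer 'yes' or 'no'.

Answer: yes

Derivation:
Old min = -15
Change: A[6] -15 -> 3
Changed element was the min; new min must be rechecked.
New min = -9; changed? yes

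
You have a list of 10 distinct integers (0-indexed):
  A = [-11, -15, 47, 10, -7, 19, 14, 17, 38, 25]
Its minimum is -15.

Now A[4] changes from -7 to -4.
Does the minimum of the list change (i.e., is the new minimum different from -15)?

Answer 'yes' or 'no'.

Answer: no

Derivation:
Old min = -15
Change: A[4] -7 -> -4
Changed element was NOT the min; min changes only if -4 < -15.
New min = -15; changed? no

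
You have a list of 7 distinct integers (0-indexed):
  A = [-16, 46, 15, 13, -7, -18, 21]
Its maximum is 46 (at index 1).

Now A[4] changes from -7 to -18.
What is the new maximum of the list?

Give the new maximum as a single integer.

Answer: 46

Derivation:
Old max = 46 (at index 1)
Change: A[4] -7 -> -18
Changed element was NOT the old max.
  New max = max(old_max, new_val) = max(46, -18) = 46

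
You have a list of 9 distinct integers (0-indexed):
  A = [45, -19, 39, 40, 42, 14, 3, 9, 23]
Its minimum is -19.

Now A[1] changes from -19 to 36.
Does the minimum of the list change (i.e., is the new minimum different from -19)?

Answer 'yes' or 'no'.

Old min = -19
Change: A[1] -19 -> 36
Changed element was the min; new min must be rechecked.
New min = 3; changed? yes

Answer: yes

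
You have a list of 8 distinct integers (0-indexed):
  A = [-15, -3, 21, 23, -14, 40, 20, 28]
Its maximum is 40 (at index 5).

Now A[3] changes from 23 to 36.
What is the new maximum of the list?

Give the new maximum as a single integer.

Old max = 40 (at index 5)
Change: A[3] 23 -> 36
Changed element was NOT the old max.
  New max = max(old_max, new_val) = max(40, 36) = 40

Answer: 40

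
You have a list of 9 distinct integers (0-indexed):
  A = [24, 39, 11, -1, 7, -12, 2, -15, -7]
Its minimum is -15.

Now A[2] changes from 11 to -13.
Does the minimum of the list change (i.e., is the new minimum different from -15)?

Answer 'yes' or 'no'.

Old min = -15
Change: A[2] 11 -> -13
Changed element was NOT the min; min changes only if -13 < -15.
New min = -15; changed? no

Answer: no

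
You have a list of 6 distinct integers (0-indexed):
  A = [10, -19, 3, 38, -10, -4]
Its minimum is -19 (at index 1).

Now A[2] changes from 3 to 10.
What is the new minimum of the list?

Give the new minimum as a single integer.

Answer: -19

Derivation:
Old min = -19 (at index 1)
Change: A[2] 3 -> 10
Changed element was NOT the old min.
  New min = min(old_min, new_val) = min(-19, 10) = -19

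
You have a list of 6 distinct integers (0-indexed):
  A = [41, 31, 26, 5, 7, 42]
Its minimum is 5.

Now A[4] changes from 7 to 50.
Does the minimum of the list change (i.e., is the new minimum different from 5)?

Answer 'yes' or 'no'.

Old min = 5
Change: A[4] 7 -> 50
Changed element was NOT the min; min changes only if 50 < 5.
New min = 5; changed? no

Answer: no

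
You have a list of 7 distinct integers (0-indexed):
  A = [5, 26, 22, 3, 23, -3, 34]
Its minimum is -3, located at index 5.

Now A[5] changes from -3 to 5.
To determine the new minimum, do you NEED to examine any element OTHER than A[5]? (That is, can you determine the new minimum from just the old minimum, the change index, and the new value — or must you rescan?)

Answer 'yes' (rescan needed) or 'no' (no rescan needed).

Answer: yes

Derivation:
Old min = -3 at index 5
Change at index 5: -3 -> 5
Index 5 WAS the min and new value 5 > old min -3. Must rescan other elements to find the new min.
Needs rescan: yes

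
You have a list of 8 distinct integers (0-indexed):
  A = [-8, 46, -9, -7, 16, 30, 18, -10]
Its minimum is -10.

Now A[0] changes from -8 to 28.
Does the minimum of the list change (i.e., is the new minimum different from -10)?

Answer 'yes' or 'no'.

Answer: no

Derivation:
Old min = -10
Change: A[0] -8 -> 28
Changed element was NOT the min; min changes only if 28 < -10.
New min = -10; changed? no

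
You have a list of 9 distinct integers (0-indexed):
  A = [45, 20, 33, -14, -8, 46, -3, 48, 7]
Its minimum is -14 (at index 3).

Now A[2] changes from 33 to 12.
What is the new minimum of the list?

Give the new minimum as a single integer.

Answer: -14

Derivation:
Old min = -14 (at index 3)
Change: A[2] 33 -> 12
Changed element was NOT the old min.
  New min = min(old_min, new_val) = min(-14, 12) = -14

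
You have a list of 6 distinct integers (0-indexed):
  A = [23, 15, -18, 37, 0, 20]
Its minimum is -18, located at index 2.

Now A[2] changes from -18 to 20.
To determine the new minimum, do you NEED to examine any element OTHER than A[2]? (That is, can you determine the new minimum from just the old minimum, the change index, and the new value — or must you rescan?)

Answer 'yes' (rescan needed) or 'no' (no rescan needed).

Answer: yes

Derivation:
Old min = -18 at index 2
Change at index 2: -18 -> 20
Index 2 WAS the min and new value 20 > old min -18. Must rescan other elements to find the new min.
Needs rescan: yes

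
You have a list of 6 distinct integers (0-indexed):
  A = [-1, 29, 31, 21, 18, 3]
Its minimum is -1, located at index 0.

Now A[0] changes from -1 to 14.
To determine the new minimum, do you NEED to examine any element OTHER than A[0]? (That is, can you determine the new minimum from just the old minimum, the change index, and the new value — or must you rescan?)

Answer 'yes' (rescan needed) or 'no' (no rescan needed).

Old min = -1 at index 0
Change at index 0: -1 -> 14
Index 0 WAS the min and new value 14 > old min -1. Must rescan other elements to find the new min.
Needs rescan: yes

Answer: yes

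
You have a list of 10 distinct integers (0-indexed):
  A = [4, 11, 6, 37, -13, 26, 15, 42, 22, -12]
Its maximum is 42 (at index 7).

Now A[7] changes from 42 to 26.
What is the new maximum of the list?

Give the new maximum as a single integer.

Answer: 37

Derivation:
Old max = 42 (at index 7)
Change: A[7] 42 -> 26
Changed element WAS the max -> may need rescan.
  Max of remaining elements: 37
  New max = max(26, 37) = 37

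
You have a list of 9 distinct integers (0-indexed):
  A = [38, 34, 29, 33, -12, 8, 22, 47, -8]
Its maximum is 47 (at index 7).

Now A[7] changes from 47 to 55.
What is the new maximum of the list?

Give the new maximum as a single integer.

Old max = 47 (at index 7)
Change: A[7] 47 -> 55
Changed element WAS the max -> may need rescan.
  Max of remaining elements: 38
  New max = max(55, 38) = 55

Answer: 55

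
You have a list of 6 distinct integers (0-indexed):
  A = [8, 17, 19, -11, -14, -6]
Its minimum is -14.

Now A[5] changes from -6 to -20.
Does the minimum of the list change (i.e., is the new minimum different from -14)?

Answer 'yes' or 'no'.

Old min = -14
Change: A[5] -6 -> -20
Changed element was NOT the min; min changes only if -20 < -14.
New min = -20; changed? yes

Answer: yes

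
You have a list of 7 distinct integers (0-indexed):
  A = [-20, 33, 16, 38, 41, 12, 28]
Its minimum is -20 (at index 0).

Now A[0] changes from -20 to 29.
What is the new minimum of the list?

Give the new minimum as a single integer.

Old min = -20 (at index 0)
Change: A[0] -20 -> 29
Changed element WAS the min. Need to check: is 29 still <= all others?
  Min of remaining elements: 12
  New min = min(29, 12) = 12

Answer: 12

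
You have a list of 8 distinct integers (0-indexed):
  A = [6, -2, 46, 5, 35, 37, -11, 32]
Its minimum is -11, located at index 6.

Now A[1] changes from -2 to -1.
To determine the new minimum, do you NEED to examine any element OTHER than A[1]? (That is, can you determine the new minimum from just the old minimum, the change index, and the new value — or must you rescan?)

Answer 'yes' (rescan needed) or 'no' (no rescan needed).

Answer: no

Derivation:
Old min = -11 at index 6
Change at index 1: -2 -> -1
Index 1 was NOT the min. New min = min(-11, -1). No rescan of other elements needed.
Needs rescan: no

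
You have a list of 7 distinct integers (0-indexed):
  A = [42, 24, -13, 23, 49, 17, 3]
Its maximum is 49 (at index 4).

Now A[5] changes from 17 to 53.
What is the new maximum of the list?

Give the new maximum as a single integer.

Old max = 49 (at index 4)
Change: A[5] 17 -> 53
Changed element was NOT the old max.
  New max = max(old_max, new_val) = max(49, 53) = 53

Answer: 53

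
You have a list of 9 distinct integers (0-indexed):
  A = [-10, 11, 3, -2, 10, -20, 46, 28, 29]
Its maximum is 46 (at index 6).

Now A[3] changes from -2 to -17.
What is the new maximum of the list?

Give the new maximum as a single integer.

Old max = 46 (at index 6)
Change: A[3] -2 -> -17
Changed element was NOT the old max.
  New max = max(old_max, new_val) = max(46, -17) = 46

Answer: 46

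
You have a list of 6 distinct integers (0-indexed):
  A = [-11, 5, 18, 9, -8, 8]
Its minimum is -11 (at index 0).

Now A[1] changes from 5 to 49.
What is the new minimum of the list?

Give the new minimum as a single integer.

Old min = -11 (at index 0)
Change: A[1] 5 -> 49
Changed element was NOT the old min.
  New min = min(old_min, new_val) = min(-11, 49) = -11

Answer: -11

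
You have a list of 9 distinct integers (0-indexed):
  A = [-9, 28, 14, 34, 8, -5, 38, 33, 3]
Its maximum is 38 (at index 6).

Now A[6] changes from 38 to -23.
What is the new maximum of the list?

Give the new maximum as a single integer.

Answer: 34

Derivation:
Old max = 38 (at index 6)
Change: A[6] 38 -> -23
Changed element WAS the max -> may need rescan.
  Max of remaining elements: 34
  New max = max(-23, 34) = 34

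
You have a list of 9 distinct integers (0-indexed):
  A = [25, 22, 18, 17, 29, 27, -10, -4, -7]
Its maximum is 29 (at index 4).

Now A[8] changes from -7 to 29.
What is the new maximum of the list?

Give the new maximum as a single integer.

Old max = 29 (at index 4)
Change: A[8] -7 -> 29
Changed element was NOT the old max.
  New max = max(old_max, new_val) = max(29, 29) = 29

Answer: 29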